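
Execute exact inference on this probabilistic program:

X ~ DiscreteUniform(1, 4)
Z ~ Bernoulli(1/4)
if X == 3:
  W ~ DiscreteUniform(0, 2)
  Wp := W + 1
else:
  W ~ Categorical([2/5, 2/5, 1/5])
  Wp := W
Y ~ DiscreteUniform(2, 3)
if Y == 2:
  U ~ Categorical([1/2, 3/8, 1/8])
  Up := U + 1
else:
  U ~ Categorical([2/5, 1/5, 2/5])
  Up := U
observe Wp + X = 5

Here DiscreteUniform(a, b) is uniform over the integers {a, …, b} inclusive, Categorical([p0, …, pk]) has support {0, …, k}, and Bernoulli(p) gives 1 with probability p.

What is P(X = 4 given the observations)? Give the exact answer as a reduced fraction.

Enumerate traces; 24 have nonzero weight after conditioning:
  (X=3, Z=0, W=1, Y=2, U=0) weight 1/64
  (X=3, Z=0, W=1, Y=2, U=1) weight 3/256
  (X=3, Z=0, W=1, Y=2, U=2) weight 1/256
  (X=3, Z=0, W=1, Y=3, U=0) weight 1/80
  (X=3, Z=0, W=1, Y=3, U=1) weight 1/160
  (X=3, Z=0, W=1, Y=3, U=2) weight 1/80
  (X=3, Z=1, W=1, Y=2, U=0) weight 1/192
  (X=3, Z=1, W=1, Y=2, U=1) weight 1/256
  (X=4, Z=0, W=1, Y=2, U=0) weight 3/160
  … 15 more
Group by X:
  weight(X=3) = 1/12
  weight(X=4) = 1/10
Total weight = 1/12 + 1/10 = 11/60
P(X=3 | obs) = 1/12 / 11/60 = 5/11
P(X=4 | obs) = 1/10 / 11/60 = 6/11

P(X = 4 | obs) = 6/11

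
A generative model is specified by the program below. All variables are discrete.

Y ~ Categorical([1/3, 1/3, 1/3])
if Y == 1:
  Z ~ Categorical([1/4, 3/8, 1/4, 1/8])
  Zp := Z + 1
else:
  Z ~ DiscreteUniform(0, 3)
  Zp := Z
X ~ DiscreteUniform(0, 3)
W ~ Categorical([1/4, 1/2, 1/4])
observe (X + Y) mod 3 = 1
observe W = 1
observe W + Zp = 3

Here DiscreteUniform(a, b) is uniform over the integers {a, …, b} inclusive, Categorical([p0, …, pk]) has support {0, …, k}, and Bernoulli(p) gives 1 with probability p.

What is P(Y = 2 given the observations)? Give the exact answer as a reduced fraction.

Enumerate traces; 4 have nonzero weight after conditioning:
  (Y=0, Z=2, X=1, W=1) weight 1/96
  (Y=1, Z=1, X=0, W=1) weight 1/64
  (Y=1, Z=1, X=3, W=1) weight 1/64
  (Y=2, Z=2, X=2, W=1) weight 1/96
Group by Y:
  weight(Y=0) = 1/96
  weight(Y=1) = 1/32
  weight(Y=2) = 1/96
Total weight = 1/96 + 1/32 + 1/96 = 5/96
P(Y=0 | obs) = 1/96 / 5/96 = 1/5
P(Y=1 | obs) = 1/32 / 5/96 = 3/5
P(Y=2 | obs) = 1/96 / 5/96 = 1/5

P(Y = 2 | obs) = 1/5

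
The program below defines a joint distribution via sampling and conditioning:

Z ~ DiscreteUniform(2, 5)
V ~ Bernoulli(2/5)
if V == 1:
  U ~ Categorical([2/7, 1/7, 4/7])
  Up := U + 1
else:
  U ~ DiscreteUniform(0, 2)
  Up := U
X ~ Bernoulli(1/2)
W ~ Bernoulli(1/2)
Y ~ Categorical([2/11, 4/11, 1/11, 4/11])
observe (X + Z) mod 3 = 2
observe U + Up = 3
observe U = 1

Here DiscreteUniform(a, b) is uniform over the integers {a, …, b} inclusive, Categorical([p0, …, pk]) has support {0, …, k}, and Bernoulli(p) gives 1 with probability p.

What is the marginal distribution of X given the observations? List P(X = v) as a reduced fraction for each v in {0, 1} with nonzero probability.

Enumerate traces; 24 have nonzero weight after conditioning:
  (Z=2, V=1, U=1, X=0, W=0, Y=0) weight 1/1540
  (Z=2, V=1, U=1, X=0, W=0, Y=1) weight 1/770
  (Z=2, V=1, U=1, X=0, W=0, Y=2) weight 1/3080
  (Z=2, V=1, U=1, X=0, W=0, Y=3) weight 1/770
  (Z=2, V=1, U=1, X=0, W=1, Y=0) weight 1/1540
  (Z=2, V=1, U=1, X=0, W=1, Y=1) weight 1/770
  (Z=2, V=1, U=1, X=0, W=1, Y=2) weight 1/3080
  (Z=2, V=1, U=1, X=0, W=1, Y=3) weight 1/770
  (Z=4, V=1, U=1, X=1, W=0, Y=0) weight 1/1540
  … 15 more
Group by X:
  weight(X=0) = 1/70
  weight(X=1) = 1/140
Total weight = 1/70 + 1/140 = 3/140
P(X=0 | obs) = 1/70 / 3/140 = 2/3
P(X=1 | obs) = 1/140 / 3/140 = 1/3

P(X=0) = 2/3, P(X=1) = 1/3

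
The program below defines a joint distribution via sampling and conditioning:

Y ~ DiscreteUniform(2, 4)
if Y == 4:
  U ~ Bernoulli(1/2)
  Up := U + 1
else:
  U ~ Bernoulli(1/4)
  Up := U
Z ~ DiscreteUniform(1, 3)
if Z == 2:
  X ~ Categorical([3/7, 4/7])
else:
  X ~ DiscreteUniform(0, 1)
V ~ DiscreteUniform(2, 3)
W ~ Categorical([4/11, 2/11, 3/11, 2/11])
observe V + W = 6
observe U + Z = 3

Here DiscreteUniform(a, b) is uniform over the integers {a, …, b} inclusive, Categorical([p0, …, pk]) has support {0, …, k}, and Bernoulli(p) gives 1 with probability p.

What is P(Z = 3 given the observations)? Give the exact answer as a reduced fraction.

Enumerate traces; 12 have nonzero weight after conditioning:
  (Y=2, U=0, Z=3, X=0, V=3, W=3) weight 1/264
  (Y=2, U=0, Z=3, X=1, V=3, W=3) weight 1/264
  (Y=2, U=1, Z=2, X=0, V=3, W=3) weight 1/924
  (Y=2, U=1, Z=2, X=1, V=3, W=3) weight 1/693
  (Y=3, U=0, Z=3, X=0, V=3, W=3) weight 1/264
  (Y=3, U=0, Z=3, X=1, V=3, W=3) weight 1/264
  (Y=3, U=1, Z=2, X=0, V=3, W=3) weight 1/924
  (Y=3, U=1, Z=2, X=1, V=3, W=3) weight 1/693
  … 4 more
Group by Z:
  weight(Z=2) = 1/99
  weight(Z=3) = 2/99
Total weight = 1/99 + 2/99 = 1/33
P(Z=2 | obs) = 1/99 / 1/33 = 1/3
P(Z=3 | obs) = 2/99 / 1/33 = 2/3

P(Z = 3 | obs) = 2/3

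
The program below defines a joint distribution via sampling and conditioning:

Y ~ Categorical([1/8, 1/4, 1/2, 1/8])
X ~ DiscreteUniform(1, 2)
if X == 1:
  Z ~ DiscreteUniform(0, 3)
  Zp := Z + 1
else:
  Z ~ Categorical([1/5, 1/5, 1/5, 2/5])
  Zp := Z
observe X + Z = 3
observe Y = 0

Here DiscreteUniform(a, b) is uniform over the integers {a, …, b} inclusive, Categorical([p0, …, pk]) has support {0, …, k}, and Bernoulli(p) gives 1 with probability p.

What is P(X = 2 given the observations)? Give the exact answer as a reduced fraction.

Enumerate traces; 2 have nonzero weight after conditioning:
  (Y=0, X=1, Z=2) weight 1/64
  (Y=0, X=2, Z=1) weight 1/80
Group by X:
  weight(X=1) = 1/64
  weight(X=2) = 1/80
Total weight = 1/64 + 1/80 = 9/320
P(X=1 | obs) = 1/64 / 9/320 = 5/9
P(X=2 | obs) = 1/80 / 9/320 = 4/9

P(X = 2 | obs) = 4/9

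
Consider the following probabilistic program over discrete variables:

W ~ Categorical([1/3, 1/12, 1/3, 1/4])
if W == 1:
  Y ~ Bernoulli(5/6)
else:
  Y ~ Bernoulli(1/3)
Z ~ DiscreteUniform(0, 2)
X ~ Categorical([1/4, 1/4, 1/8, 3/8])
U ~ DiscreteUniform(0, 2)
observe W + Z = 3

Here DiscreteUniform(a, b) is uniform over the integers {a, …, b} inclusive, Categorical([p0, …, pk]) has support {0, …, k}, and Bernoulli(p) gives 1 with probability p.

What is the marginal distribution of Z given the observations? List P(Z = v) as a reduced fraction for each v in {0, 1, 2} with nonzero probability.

P(Z=0) = 3/8, P(Z=1) = 1/2, P(Z=2) = 1/8

Enumerate traces; 72 have nonzero weight after conditioning:
  (W=1, Y=0, Z=2, X=0, U=0) weight 1/2592
  (W=1, Y=0, Z=2, X=0, U=1) weight 1/2592
  (W=1, Y=0, Z=2, X=0, U=2) weight 1/2592
  (W=1, Y=0, Z=2, X=1, U=0) weight 1/2592
  (W=1, Y=0, Z=2, X=1, U=1) weight 1/2592
  (W=1, Y=0, Z=2, X=1, U=2) weight 1/2592
  (W=1, Y=0, Z=2, X=2, U=0) weight 1/5184
  (W=1, Y=0, Z=2, X=2, U=1) weight 1/5184
  (W=2, Y=0, Z=1, X=0, U=0) weight 1/162
  (W=3, Y=0, Z=0, X=0, U=0) weight 1/216
  … 62 more
Group by Z:
  weight(Z=0) = 1/12
  weight(Z=1) = 1/9
  weight(Z=2) = 1/36
Total weight = 1/12 + 1/9 + 1/36 = 2/9
P(Z=0 | obs) = 1/12 / 2/9 = 3/8
P(Z=1 | obs) = 1/9 / 2/9 = 1/2
P(Z=2 | obs) = 1/36 / 2/9 = 1/8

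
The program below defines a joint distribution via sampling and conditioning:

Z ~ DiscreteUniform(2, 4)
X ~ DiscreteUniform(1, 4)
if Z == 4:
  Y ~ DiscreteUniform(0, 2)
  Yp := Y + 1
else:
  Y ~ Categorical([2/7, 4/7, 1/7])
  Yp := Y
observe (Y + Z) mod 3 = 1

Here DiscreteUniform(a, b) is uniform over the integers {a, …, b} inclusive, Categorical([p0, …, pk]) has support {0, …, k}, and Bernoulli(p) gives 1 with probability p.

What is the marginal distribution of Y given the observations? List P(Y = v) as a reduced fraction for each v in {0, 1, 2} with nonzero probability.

P(Y=0) = 7/22, P(Y=1) = 6/11, P(Y=2) = 3/22

Enumerate traces; 12 have nonzero weight after conditioning:
  (Z=2, X=1, Y=2) weight 1/84
  (Z=2, X=2, Y=2) weight 1/84
  (Z=2, X=3, Y=2) weight 1/84
  (Z=2, X=4, Y=2) weight 1/84
  (Z=3, X=1, Y=1) weight 1/21
  (Z=3, X=2, Y=1) weight 1/21
  (Z=3, X=3, Y=1) weight 1/21
  (Z=3, X=4, Y=1) weight 1/21
  (Z=4, X=1, Y=0) weight 1/36
  … 3 more
Group by Y:
  weight(Y=0) = 1/9
  weight(Y=1) = 4/21
  weight(Y=2) = 1/21
Total weight = 1/9 + 4/21 + 1/21 = 22/63
P(Y=0 | obs) = 1/9 / 22/63 = 7/22
P(Y=1 | obs) = 4/21 / 22/63 = 6/11
P(Y=2 | obs) = 1/21 / 22/63 = 3/22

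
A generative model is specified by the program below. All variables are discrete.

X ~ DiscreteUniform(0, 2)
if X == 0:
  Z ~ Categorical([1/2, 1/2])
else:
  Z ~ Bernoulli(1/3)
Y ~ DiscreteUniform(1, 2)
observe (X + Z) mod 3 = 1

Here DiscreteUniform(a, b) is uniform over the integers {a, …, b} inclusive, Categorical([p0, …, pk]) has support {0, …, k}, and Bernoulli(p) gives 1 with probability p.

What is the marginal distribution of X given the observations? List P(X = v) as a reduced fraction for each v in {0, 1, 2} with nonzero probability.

P(X=0) = 3/7, P(X=1) = 4/7

Enumerate traces; 4 have nonzero weight after conditioning:
  (X=0, Z=1, Y=1) weight 1/12
  (X=0, Z=1, Y=2) weight 1/12
  (X=1, Z=0, Y=1) weight 1/9
  (X=1, Z=0, Y=2) weight 1/9
Group by X:
  weight(X=0) = 1/6
  weight(X=1) = 2/9
Total weight = 1/6 + 2/9 = 7/18
P(X=0 | obs) = 1/6 / 7/18 = 3/7
P(X=1 | obs) = 2/9 / 7/18 = 4/7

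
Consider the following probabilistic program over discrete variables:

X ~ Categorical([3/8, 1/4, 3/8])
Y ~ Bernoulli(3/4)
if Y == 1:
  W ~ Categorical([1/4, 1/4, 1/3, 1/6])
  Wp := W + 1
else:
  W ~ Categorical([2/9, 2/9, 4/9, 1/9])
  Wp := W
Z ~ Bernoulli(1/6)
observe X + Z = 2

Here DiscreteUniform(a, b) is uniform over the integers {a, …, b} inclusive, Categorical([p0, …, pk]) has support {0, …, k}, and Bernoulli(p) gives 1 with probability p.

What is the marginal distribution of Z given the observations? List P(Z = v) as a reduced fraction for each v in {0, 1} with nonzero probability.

Enumerate traces; 16 have nonzero weight after conditioning:
  (X=1, Y=0, W=0, Z=1) weight 1/432
  (X=1, Y=0, W=1, Z=1) weight 1/432
  (X=1, Y=0, W=2, Z=1) weight 1/216
  (X=1, Y=0, W=3, Z=1) weight 1/864
  (X=1, Y=1, W=0, Z=1) weight 1/128
  (X=1, Y=1, W=1, Z=1) weight 1/128
  (X=1, Y=1, W=2, Z=1) weight 1/96
  (X=1, Y=1, W=3, Z=1) weight 1/192
  (X=2, Y=0, W=0, Z=0) weight 5/288
  … 7 more
Group by Z:
  weight(Z=0) = 5/16
  weight(Z=1) = 1/24
Total weight = 5/16 + 1/24 = 17/48
P(Z=0 | obs) = 5/16 / 17/48 = 15/17
P(Z=1 | obs) = 1/24 / 17/48 = 2/17

P(Z=0) = 15/17, P(Z=1) = 2/17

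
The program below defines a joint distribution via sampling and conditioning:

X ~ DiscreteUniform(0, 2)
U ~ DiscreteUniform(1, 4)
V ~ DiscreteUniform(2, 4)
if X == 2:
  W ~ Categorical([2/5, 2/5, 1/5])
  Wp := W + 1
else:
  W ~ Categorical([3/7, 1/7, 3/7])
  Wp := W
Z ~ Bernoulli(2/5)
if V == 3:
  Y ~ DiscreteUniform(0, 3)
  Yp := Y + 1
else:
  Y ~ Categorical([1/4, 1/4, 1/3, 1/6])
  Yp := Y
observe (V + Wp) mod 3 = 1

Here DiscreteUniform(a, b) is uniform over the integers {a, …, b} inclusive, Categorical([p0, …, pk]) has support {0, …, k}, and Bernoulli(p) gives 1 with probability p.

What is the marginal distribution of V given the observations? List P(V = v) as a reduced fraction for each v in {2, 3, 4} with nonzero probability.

P(V=2) = 44/105, P(V=3) = 8/35, P(V=4) = 37/105

Enumerate traces; 288 have nonzero weight after conditioning:
  (X=0, U=1, V=2, W=2, Z=0, Y=0) weight 1/560
  (X=0, U=1, V=2, W=2, Z=0, Y=1) weight 1/560
  (X=0, U=1, V=2, W=2, Z=0, Y=2) weight 1/420
  (X=0, U=1, V=2, W=2, Z=0, Y=3) weight 1/840
  (X=0, U=1, V=2, W=2, Z=1, Y=0) weight 1/840
  (X=0, U=1, V=2, W=2, Z=1, Y=1) weight 1/840
  (X=0, U=1, V=2, W=2, Z=1, Y=2) weight 1/630
  (X=0, U=1, V=2, W=2, Z=1, Y=3) weight 1/1260
  (X=0, U=1, V=3, W=1, Z=0, Y=0) weight 1/1680
  (X=0, U=1, V=4, W=0, Z=0, Y=0) weight 1/560
  … 278 more
Group by V:
  weight(V=2) = 44/315
  weight(V=3) = 8/105
  weight(V=4) = 37/315
Total weight = 44/315 + 8/105 + 37/315 = 1/3
P(V=2 | obs) = 44/315 / 1/3 = 44/105
P(V=3 | obs) = 8/105 / 1/3 = 8/35
P(V=4 | obs) = 37/315 / 1/3 = 37/105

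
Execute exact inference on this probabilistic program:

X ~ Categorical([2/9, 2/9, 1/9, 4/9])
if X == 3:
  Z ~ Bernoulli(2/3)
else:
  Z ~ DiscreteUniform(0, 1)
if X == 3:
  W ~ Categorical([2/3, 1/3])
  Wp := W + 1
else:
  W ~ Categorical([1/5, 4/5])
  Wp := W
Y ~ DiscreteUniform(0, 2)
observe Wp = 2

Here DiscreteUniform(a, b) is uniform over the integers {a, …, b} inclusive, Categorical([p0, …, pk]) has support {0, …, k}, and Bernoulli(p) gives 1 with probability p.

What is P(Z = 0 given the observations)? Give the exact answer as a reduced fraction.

Enumerate traces; 6 have nonzero weight after conditioning:
  (X=3, Z=0, W=1, Y=0) weight 4/243
  (X=3, Z=0, W=1, Y=1) weight 4/243
  (X=3, Z=0, W=1, Y=2) weight 4/243
  (X=3, Z=1, W=1, Y=0) weight 8/243
  (X=3, Z=1, W=1, Y=1) weight 8/243
  (X=3, Z=1, W=1, Y=2) weight 8/243
Group by Z:
  weight(Z=0) = 4/81
  weight(Z=1) = 8/81
Total weight = 4/81 + 8/81 = 4/27
P(Z=0 | obs) = 4/81 / 4/27 = 1/3
P(Z=1 | obs) = 8/81 / 4/27 = 2/3

P(Z = 0 | obs) = 1/3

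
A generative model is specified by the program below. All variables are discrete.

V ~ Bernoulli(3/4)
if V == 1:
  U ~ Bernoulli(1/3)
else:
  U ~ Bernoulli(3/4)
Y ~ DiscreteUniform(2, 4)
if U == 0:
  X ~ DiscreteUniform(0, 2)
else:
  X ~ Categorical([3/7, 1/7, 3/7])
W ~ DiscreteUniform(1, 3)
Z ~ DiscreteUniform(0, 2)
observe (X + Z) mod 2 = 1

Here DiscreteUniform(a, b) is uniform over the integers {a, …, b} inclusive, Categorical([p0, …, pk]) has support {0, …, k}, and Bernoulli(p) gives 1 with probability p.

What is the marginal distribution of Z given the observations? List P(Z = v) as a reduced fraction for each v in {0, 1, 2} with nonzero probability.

Enumerate traces; 144 have nonzero weight after conditioning:
  (V=0, U=0, Y=2, X=0, W=1, Z=1) weight 1/1296
  (V=0, U=0, Y=2, X=0, W=2, Z=1) weight 1/1296
  (V=0, U=0, Y=2, X=0, W=3, Z=1) weight 1/1296
  (V=0, U=0, Y=2, X=1, W=1, Z=0) weight 1/1296
  (V=0, U=0, Y=2, X=1, W=1, Z=2) weight 1/1296
  (V=0, U=0, Y=2, X=1, W=2, Z=0) weight 1/1296
  (V=0, U=0, Y=2, X=1, W=2, Z=2) weight 1/1296
  (V=0, U=0, Y=2, X=1, W=3, Z=0) weight 1/1296
  … 136 more
Group by Z:
  weight(Z=0) = 1/12
  weight(Z=1) = 1/4
  weight(Z=2) = 1/12
Total weight = 1/12 + 1/4 + 1/12 = 5/12
P(Z=0 | obs) = 1/12 / 5/12 = 1/5
P(Z=1 | obs) = 1/4 / 5/12 = 3/5
P(Z=2 | obs) = 1/12 / 5/12 = 1/5

P(Z=0) = 1/5, P(Z=1) = 3/5, P(Z=2) = 1/5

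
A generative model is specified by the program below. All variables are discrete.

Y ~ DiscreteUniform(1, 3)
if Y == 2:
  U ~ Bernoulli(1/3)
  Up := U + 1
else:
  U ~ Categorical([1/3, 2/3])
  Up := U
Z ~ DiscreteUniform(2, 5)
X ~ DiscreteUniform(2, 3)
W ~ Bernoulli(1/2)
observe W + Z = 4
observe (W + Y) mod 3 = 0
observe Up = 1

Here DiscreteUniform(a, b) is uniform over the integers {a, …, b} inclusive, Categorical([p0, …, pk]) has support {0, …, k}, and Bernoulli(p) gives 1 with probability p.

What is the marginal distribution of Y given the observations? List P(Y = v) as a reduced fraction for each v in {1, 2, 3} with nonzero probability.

Enumerate traces; 4 have nonzero weight after conditioning:
  (Y=2, U=0, Z=3, X=2, W=1) weight 1/72
  (Y=2, U=0, Z=3, X=3, W=1) weight 1/72
  (Y=3, U=1, Z=4, X=2, W=0) weight 1/72
  (Y=3, U=1, Z=4, X=3, W=0) weight 1/72
Group by Y:
  weight(Y=2) = 1/36
  weight(Y=3) = 1/36
Total weight = 1/36 + 1/36 = 1/18
P(Y=2 | obs) = 1/36 / 1/18 = 1/2
P(Y=3 | obs) = 1/36 / 1/18 = 1/2

P(Y=2) = 1/2, P(Y=3) = 1/2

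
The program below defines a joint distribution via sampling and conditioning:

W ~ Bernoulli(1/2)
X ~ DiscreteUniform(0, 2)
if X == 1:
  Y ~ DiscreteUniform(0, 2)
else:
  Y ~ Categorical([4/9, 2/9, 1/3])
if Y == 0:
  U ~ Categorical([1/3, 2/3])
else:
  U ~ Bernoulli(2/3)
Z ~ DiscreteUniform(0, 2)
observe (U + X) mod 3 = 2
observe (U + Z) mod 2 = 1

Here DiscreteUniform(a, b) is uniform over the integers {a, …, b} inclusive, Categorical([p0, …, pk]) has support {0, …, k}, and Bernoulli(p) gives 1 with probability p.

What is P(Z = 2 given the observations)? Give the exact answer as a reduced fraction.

P(Z = 2 | obs) = 2/5

Enumerate traces; 18 have nonzero weight after conditioning:
  (W=0, X=1, Y=0, U=1, Z=0) weight 1/81
  (W=0, X=1, Y=0, U=1, Z=2) weight 1/81
  (W=0, X=1, Y=1, U=1, Z=0) weight 1/81
  (W=0, X=1, Y=1, U=1, Z=2) weight 1/81
  (W=0, X=1, Y=2, U=1, Z=0) weight 1/81
  (W=0, X=1, Y=2, U=1, Z=2) weight 1/81
  (W=0, X=2, Y=0, U=0, Z=1) weight 2/243
  (W=0, X=2, Y=1, U=0, Z=1) weight 1/243
  … 10 more
Group by Z:
  weight(Z=0) = 2/27
  weight(Z=1) = 1/27
  weight(Z=2) = 2/27
Total weight = 2/27 + 1/27 + 2/27 = 5/27
P(Z=0 | obs) = 2/27 / 5/27 = 2/5
P(Z=1 | obs) = 1/27 / 5/27 = 1/5
P(Z=2 | obs) = 2/27 / 5/27 = 2/5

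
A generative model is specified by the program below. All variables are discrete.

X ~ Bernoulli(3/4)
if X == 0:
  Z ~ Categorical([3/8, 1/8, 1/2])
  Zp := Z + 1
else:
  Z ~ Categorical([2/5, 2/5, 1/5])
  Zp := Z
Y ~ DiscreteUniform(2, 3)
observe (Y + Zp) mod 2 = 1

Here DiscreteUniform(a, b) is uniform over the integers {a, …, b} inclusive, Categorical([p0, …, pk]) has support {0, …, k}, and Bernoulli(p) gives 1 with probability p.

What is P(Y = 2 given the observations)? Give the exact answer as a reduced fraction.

P(Y = 2 | obs) = 83/160

Enumerate traces; 6 have nonzero weight after conditioning:
  (X=0, Z=0, Y=2) weight 3/64
  (X=0, Z=1, Y=3) weight 1/64
  (X=0, Z=2, Y=2) weight 1/16
  (X=1, Z=0, Y=3) weight 3/20
  (X=1, Z=1, Y=2) weight 3/20
  (X=1, Z=2, Y=3) weight 3/40
Group by Y:
  weight(Y=2) = 83/320
  weight(Y=3) = 77/320
Total weight = 83/320 + 77/320 = 1/2
P(Y=2 | obs) = 83/320 / 1/2 = 83/160
P(Y=3 | obs) = 77/320 / 1/2 = 77/160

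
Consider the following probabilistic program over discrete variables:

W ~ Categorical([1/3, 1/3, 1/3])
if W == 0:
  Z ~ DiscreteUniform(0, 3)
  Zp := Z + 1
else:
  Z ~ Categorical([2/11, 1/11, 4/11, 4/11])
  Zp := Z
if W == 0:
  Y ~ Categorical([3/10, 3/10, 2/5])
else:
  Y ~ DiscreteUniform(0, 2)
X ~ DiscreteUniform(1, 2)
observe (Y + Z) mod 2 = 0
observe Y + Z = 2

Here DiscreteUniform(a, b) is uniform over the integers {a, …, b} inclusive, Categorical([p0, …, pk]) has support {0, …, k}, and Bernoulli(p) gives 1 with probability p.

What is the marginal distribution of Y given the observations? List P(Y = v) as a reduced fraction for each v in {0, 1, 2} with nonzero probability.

Enumerate traces; 18 have nonzero weight after conditioning:
  (W=0, Z=0, Y=2, X=1) weight 1/60
  (W=0, Z=0, Y=2, X=2) weight 1/60
  (W=0, Z=1, Y=1, X=1) weight 1/80
  (W=0, Z=1, Y=1, X=2) weight 1/80
  (W=0, Z=2, Y=0, X=1) weight 1/80
  (W=0, Z=2, Y=0, X=2) weight 1/80
  (W=1, Z=0, Y=2, X=1) weight 1/99
  (W=1, Z=0, Y=2, X=2) weight 1/99
  … 10 more
Group by Y:
  weight(Y=0) = 419/3960
  weight(Y=1) = 179/3960
  weight(Y=2) = 73/990
Total weight = 419/3960 + 179/3960 + 73/990 = 89/396
P(Y=0 | obs) = 419/3960 / 89/396 = 419/890
P(Y=1 | obs) = 179/3960 / 89/396 = 179/890
P(Y=2 | obs) = 73/990 / 89/396 = 146/445

P(Y=0) = 419/890, P(Y=1) = 179/890, P(Y=2) = 146/445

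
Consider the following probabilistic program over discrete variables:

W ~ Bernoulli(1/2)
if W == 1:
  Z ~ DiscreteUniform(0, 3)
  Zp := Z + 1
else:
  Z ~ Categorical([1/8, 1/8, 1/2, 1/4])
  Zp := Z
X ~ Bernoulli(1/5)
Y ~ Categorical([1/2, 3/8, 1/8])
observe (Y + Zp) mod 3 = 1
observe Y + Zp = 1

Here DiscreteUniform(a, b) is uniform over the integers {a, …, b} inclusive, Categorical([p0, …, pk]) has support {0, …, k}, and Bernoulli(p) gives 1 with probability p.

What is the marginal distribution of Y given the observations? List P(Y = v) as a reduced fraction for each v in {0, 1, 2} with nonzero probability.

Enumerate traces; 6 have nonzero weight after conditioning:
  (W=0, Z=0, X=0, Y=1) weight 3/160
  (W=0, Z=0, X=1, Y=1) weight 3/640
  (W=0, Z=1, X=0, Y=0) weight 1/40
  (W=0, Z=1, X=1, Y=0) weight 1/160
  (W=1, Z=0, X=0, Y=0) weight 1/20
  (W=1, Z=0, X=1, Y=0) weight 1/80
Group by Y:
  weight(Y=0) = 3/32
  weight(Y=1) = 3/128
Total weight = 3/32 + 3/128 = 15/128
P(Y=0 | obs) = 3/32 / 15/128 = 4/5
P(Y=1 | obs) = 3/128 / 15/128 = 1/5

P(Y=0) = 4/5, P(Y=1) = 1/5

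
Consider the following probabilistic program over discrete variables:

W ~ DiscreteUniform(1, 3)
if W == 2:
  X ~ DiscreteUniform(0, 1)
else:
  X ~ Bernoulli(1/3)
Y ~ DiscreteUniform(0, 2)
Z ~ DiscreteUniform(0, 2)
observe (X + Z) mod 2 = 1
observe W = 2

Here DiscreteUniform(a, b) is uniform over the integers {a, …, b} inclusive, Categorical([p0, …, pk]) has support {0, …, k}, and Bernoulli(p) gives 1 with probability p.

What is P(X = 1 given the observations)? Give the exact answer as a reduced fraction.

P(X = 1 | obs) = 2/3

Enumerate traces; 9 have nonzero weight after conditioning:
  (W=2, X=0, Y=0, Z=1) weight 1/54
  (W=2, X=0, Y=1, Z=1) weight 1/54
  (W=2, X=0, Y=2, Z=1) weight 1/54
  (W=2, X=1, Y=0, Z=0) weight 1/54
  (W=2, X=1, Y=0, Z=2) weight 1/54
  (W=2, X=1, Y=1, Z=0) weight 1/54
  (W=2, X=1, Y=1, Z=2) weight 1/54
  (W=2, X=1, Y=2, Z=0) weight 1/54
  … 1 more
Group by X:
  weight(X=0) = 1/18
  weight(X=1) = 1/9
Total weight = 1/18 + 1/9 = 1/6
P(X=0 | obs) = 1/18 / 1/6 = 1/3
P(X=1 | obs) = 1/9 / 1/6 = 2/3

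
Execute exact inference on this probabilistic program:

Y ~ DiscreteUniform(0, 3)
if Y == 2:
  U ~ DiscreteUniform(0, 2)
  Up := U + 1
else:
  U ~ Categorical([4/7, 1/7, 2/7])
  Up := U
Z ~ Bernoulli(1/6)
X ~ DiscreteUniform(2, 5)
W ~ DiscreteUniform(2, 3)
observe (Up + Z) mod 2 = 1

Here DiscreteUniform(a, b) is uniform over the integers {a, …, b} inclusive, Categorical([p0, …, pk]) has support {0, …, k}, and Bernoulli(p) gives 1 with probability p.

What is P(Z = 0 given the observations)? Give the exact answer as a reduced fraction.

Enumerate traces; 96 have nonzero weight after conditioning:
  (Y=0, U=0, Z=1, X=2, W=2) weight 1/336
  (Y=0, U=0, Z=1, X=2, W=3) weight 1/336
  (Y=0, U=0, Z=1, X=3, W=2) weight 1/336
  (Y=0, U=0, Z=1, X=3, W=3) weight 1/336
  (Y=0, U=0, Z=1, X=4, W=2) weight 1/336
  (Y=0, U=0, Z=1, X=4, W=3) weight 1/336
  (Y=0, U=0, Z=1, X=5, W=2) weight 1/336
  (Y=0, U=0, Z=1, X=5, W=3) weight 1/336
  (Y=0, U=1, Z=0, X=2, W=2) weight 5/1344
  … 87 more
Group by Z:
  weight(Z=0) = 115/504
  weight(Z=1) = 61/504
Total weight = 115/504 + 61/504 = 22/63
P(Z=0 | obs) = 115/504 / 22/63 = 115/176
P(Z=1 | obs) = 61/504 / 22/63 = 61/176

P(Z = 0 | obs) = 115/176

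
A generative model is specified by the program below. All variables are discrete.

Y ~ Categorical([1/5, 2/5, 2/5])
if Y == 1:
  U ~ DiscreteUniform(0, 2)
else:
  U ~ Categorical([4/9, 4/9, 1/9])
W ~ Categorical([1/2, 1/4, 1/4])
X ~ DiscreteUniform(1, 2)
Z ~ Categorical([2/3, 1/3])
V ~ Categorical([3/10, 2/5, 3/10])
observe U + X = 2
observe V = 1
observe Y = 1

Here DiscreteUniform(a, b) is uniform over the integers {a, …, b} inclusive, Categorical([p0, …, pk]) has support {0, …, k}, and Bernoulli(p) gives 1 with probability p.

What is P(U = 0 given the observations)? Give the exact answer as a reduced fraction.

P(U = 0 | obs) = 1/2

Enumerate traces; 12 have nonzero weight after conditioning:
  (Y=1, U=0, W=0, X=2, Z=0, V=1) weight 2/225
  (Y=1, U=0, W=0, X=2, Z=1, V=1) weight 1/225
  (Y=1, U=0, W=1, X=2, Z=0, V=1) weight 1/225
  (Y=1, U=0, W=1, X=2, Z=1, V=1) weight 1/450
  (Y=1, U=0, W=2, X=2, Z=0, V=1) weight 1/225
  (Y=1, U=0, W=2, X=2, Z=1, V=1) weight 1/450
  (Y=1, U=1, W=0, X=1, Z=0, V=1) weight 2/225
  (Y=1, U=1, W=0, X=1, Z=1, V=1) weight 1/225
  … 4 more
Group by U:
  weight(U=0) = 2/75
  weight(U=1) = 2/75
Total weight = 2/75 + 2/75 = 4/75
P(U=0 | obs) = 2/75 / 4/75 = 1/2
P(U=1 | obs) = 2/75 / 4/75 = 1/2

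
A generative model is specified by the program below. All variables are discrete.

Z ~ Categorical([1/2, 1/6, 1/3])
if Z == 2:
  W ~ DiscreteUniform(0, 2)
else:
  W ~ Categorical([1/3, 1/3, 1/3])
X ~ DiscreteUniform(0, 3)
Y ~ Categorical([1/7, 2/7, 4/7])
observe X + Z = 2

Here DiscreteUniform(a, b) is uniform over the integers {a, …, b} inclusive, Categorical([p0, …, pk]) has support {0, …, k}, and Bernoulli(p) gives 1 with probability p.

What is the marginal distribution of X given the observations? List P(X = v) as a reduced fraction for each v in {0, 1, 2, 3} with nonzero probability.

Enumerate traces; 27 have nonzero weight after conditioning:
  (Z=0, W=0, X=2, Y=0) weight 1/168
  (Z=0, W=0, X=2, Y=1) weight 1/84
  (Z=0, W=0, X=2, Y=2) weight 1/42
  (Z=0, W=1, X=2, Y=0) weight 1/168
  (Z=0, W=1, X=2, Y=1) weight 1/84
  (Z=0, W=1, X=2, Y=2) weight 1/42
  (Z=0, W=2, X=2, Y=0) weight 1/168
  (Z=0, W=2, X=2, Y=1) weight 1/84
  (Z=1, W=0, X=1, Y=0) weight 1/504
  (Z=2, W=0, X=0, Y=0) weight 1/252
  … 17 more
Group by X:
  weight(X=0) = 1/12
  weight(X=1) = 1/24
  weight(X=2) = 1/8
Total weight = 1/12 + 1/24 + 1/8 = 1/4
P(X=0 | obs) = 1/12 / 1/4 = 1/3
P(X=1 | obs) = 1/24 / 1/4 = 1/6
P(X=2 | obs) = 1/8 / 1/4 = 1/2

P(X=0) = 1/3, P(X=1) = 1/6, P(X=2) = 1/2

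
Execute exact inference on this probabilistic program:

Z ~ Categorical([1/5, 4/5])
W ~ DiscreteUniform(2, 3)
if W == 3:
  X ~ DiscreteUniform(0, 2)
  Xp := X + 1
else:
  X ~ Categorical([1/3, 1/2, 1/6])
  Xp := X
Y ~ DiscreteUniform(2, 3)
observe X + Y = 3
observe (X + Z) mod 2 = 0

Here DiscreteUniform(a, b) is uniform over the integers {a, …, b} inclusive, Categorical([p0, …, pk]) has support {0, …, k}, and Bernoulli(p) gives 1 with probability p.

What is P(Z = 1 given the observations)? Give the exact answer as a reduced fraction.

Enumerate traces; 4 have nonzero weight after conditioning:
  (Z=0, W=2, X=0, Y=3) weight 1/60
  (Z=0, W=3, X=0, Y=3) weight 1/60
  (Z=1, W=2, X=1, Y=2) weight 1/10
  (Z=1, W=3, X=1, Y=2) weight 1/15
Group by Z:
  weight(Z=0) = 1/30
  weight(Z=1) = 1/6
Total weight = 1/30 + 1/6 = 1/5
P(Z=0 | obs) = 1/30 / 1/5 = 1/6
P(Z=1 | obs) = 1/6 / 1/5 = 5/6

P(Z = 1 | obs) = 5/6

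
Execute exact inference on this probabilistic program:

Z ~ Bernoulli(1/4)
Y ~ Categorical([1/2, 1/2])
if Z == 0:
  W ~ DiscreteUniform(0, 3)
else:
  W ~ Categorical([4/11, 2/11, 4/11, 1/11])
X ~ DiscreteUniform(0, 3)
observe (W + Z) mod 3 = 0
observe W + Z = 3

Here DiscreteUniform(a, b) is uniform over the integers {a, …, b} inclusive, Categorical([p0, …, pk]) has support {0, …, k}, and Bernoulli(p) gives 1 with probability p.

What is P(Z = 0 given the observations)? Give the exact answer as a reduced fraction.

Enumerate traces; 16 have nonzero weight after conditioning:
  (Z=0, Y=0, W=3, X=0) weight 3/128
  (Z=0, Y=0, W=3, X=1) weight 3/128
  (Z=0, Y=0, W=3, X=2) weight 3/128
  (Z=0, Y=0, W=3, X=3) weight 3/128
  (Z=0, Y=1, W=3, X=0) weight 3/128
  (Z=0, Y=1, W=3, X=1) weight 3/128
  (Z=0, Y=1, W=3, X=2) weight 3/128
  (Z=0, Y=1, W=3, X=3) weight 3/128
  (Z=1, Y=0, W=2, X=0) weight 1/88
  … 7 more
Group by Z:
  weight(Z=0) = 3/16
  weight(Z=1) = 1/11
Total weight = 3/16 + 1/11 = 49/176
P(Z=0 | obs) = 3/16 / 49/176 = 33/49
P(Z=1 | obs) = 1/11 / 49/176 = 16/49

P(Z = 0 | obs) = 33/49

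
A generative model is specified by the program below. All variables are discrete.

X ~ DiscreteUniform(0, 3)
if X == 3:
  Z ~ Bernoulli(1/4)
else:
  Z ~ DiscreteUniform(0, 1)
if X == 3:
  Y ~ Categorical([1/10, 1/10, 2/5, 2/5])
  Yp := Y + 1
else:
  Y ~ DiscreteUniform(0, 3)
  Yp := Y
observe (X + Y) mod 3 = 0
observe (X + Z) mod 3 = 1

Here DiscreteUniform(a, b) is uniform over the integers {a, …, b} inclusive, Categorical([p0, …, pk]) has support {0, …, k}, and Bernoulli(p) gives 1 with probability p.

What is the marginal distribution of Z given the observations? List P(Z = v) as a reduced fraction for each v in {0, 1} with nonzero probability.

P(Z=0) = 1/4, P(Z=1) = 3/4

Enumerate traces; 5 have nonzero weight after conditioning:
  (X=0, Z=1, Y=0) weight 1/32
  (X=0, Z=1, Y=3) weight 1/32
  (X=1, Z=0, Y=2) weight 1/32
  (X=3, Z=1, Y=0) weight 1/160
  (X=3, Z=1, Y=3) weight 1/40
Group by Z:
  weight(Z=0) = 1/32
  weight(Z=1) = 3/32
Total weight = 1/32 + 3/32 = 1/8
P(Z=0 | obs) = 1/32 / 1/8 = 1/4
P(Z=1 | obs) = 3/32 / 1/8 = 3/4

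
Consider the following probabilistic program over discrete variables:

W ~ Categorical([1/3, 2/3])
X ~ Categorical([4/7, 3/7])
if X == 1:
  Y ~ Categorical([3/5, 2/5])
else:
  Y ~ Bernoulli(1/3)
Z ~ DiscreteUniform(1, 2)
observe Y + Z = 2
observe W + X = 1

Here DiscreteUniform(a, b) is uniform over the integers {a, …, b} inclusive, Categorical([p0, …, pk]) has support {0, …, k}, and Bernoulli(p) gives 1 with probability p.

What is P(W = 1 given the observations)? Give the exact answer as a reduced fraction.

P(W = 1 | obs) = 8/11

Enumerate traces; 4 have nonzero weight after conditioning:
  (W=0, X=1, Y=0, Z=2) weight 3/70
  (W=0, X=1, Y=1, Z=1) weight 1/35
  (W=1, X=0, Y=0, Z=2) weight 8/63
  (W=1, X=0, Y=1, Z=1) weight 4/63
Group by W:
  weight(W=0) = 1/14
  weight(W=1) = 4/21
Total weight = 1/14 + 4/21 = 11/42
P(W=0 | obs) = 1/14 / 11/42 = 3/11
P(W=1 | obs) = 4/21 / 11/42 = 8/11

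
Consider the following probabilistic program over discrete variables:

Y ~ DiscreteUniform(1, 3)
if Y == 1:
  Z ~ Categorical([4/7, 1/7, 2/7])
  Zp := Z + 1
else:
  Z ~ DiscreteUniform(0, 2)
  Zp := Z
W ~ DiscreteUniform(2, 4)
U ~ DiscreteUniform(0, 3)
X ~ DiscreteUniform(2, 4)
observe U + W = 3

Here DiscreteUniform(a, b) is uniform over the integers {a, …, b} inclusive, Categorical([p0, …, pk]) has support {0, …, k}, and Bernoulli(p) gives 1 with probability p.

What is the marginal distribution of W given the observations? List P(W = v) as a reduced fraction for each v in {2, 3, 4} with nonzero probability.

P(W=2) = 1/2, P(W=3) = 1/2

Enumerate traces; 54 have nonzero weight after conditioning:
  (Y=1, Z=0, W=2, U=1, X=2) weight 1/189
  (Y=1, Z=0, W=2, U=1, X=3) weight 1/189
  (Y=1, Z=0, W=2, U=1, X=4) weight 1/189
  (Y=1, Z=0, W=3, U=0, X=2) weight 1/189
  (Y=1, Z=0, W=3, U=0, X=3) weight 1/189
  (Y=1, Z=0, W=3, U=0, X=4) weight 1/189
  (Y=1, Z=1, W=2, U=1, X=2) weight 1/756
  (Y=1, Z=1, W=2, U=1, X=3) weight 1/756
  … 46 more
Group by W:
  weight(W=2) = 1/12
  weight(W=3) = 1/12
Total weight = 1/12 + 1/12 = 1/6
P(W=2 | obs) = 1/12 / 1/6 = 1/2
P(W=3 | obs) = 1/12 / 1/6 = 1/2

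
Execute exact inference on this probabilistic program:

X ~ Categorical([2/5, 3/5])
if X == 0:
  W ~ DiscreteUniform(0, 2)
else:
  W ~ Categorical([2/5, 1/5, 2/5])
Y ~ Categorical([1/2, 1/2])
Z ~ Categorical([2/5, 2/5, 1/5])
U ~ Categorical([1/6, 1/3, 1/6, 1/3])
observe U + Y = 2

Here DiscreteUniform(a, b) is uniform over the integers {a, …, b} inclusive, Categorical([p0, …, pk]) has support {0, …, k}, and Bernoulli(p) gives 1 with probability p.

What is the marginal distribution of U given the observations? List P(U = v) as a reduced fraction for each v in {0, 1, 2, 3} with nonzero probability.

Enumerate traces; 36 have nonzero weight after conditioning:
  (X=0, W=0, Y=0, Z=0, U=2) weight 1/225
  (X=0, W=0, Y=0, Z=1, U=2) weight 1/225
  (X=0, W=0, Y=0, Z=2, U=2) weight 1/450
  (X=0, W=0, Y=1, Z=0, U=1) weight 2/225
  (X=0, W=0, Y=1, Z=1, U=1) weight 2/225
  (X=0, W=0, Y=1, Z=2, U=1) weight 1/225
  (X=0, W=1, Y=0, Z=0, U=2) weight 1/225
  (X=0, W=1, Y=0, Z=1, U=2) weight 1/225
  … 28 more
Group by U:
  weight(U=1) = 1/6
  weight(U=2) = 1/12
Total weight = 1/6 + 1/12 = 1/4
P(U=1 | obs) = 1/6 / 1/4 = 2/3
P(U=2 | obs) = 1/12 / 1/4 = 1/3

P(U=1) = 2/3, P(U=2) = 1/3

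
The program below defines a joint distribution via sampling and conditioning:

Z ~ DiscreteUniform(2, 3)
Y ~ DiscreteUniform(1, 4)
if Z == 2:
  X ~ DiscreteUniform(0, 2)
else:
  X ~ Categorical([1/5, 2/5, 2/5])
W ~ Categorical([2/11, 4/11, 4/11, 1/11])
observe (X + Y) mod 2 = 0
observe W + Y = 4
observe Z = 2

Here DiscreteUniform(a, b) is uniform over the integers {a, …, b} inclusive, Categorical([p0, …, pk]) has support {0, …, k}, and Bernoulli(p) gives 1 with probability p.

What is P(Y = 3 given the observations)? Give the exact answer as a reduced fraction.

Enumerate traces; 6 have nonzero weight after conditioning:
  (Z=2, Y=1, X=1, W=3) weight 1/264
  (Z=2, Y=2, X=0, W=2) weight 1/66
  (Z=2, Y=2, X=2, W=2) weight 1/66
  (Z=2, Y=3, X=1, W=1) weight 1/66
  (Z=2, Y=4, X=0, W=0) weight 1/132
  (Z=2, Y=4, X=2, W=0) weight 1/132
Group by Y:
  weight(Y=1) = 1/264
  weight(Y=2) = 1/33
  weight(Y=3) = 1/66
  weight(Y=4) = 1/66
Total weight = 1/264 + 1/33 + 1/66 + 1/66 = 17/264
P(Y=1 | obs) = 1/264 / 17/264 = 1/17
P(Y=2 | obs) = 1/33 / 17/264 = 8/17
P(Y=3 | obs) = 1/66 / 17/264 = 4/17
P(Y=4 | obs) = 1/66 / 17/264 = 4/17

P(Y = 3 | obs) = 4/17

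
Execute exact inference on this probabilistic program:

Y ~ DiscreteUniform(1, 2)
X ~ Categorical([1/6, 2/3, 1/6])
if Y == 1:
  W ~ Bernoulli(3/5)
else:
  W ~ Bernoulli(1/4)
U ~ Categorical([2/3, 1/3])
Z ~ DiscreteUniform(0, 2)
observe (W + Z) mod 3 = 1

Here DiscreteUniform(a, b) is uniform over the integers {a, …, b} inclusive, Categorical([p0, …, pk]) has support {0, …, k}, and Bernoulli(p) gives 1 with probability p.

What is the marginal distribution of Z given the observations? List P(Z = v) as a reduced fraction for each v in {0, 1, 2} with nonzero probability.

Enumerate traces; 24 have nonzero weight after conditioning:
  (Y=1, X=0, W=0, U=0, Z=1) weight 1/135
  (Y=1, X=0, W=0, U=1, Z=1) weight 1/270
  (Y=1, X=0, W=1, U=0, Z=0) weight 1/90
  (Y=1, X=0, W=1, U=1, Z=0) weight 1/180
  (Y=1, X=1, W=0, U=0, Z=1) weight 4/135
  (Y=1, X=1, W=0, U=1, Z=1) weight 2/135
  (Y=1, X=1, W=1, U=0, Z=0) weight 2/45
  (Y=1, X=1, W=1, U=1, Z=0) weight 1/45
  … 16 more
Group by Z:
  weight(Z=0) = 17/120
  weight(Z=1) = 23/120
Total weight = 17/120 + 23/120 = 1/3
P(Z=0 | obs) = 17/120 / 1/3 = 17/40
P(Z=1 | obs) = 23/120 / 1/3 = 23/40

P(Z=0) = 17/40, P(Z=1) = 23/40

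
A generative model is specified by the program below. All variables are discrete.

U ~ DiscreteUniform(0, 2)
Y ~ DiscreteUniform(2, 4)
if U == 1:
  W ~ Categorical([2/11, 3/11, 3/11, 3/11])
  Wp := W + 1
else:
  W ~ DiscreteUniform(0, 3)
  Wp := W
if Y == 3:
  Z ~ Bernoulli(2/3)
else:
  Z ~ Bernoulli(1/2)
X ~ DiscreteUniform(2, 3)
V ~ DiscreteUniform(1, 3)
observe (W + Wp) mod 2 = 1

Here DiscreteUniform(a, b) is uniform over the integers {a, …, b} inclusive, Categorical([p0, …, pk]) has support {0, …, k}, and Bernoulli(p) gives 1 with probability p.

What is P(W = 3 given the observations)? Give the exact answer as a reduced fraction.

Enumerate traces; 144 have nonzero weight after conditioning:
  (U=1, Y=2, W=0, Z=0, X=2, V=1) weight 1/594
  (U=1, Y=2, W=0, Z=0, X=2, V=2) weight 1/594
  (U=1, Y=2, W=0, Z=0, X=2, V=3) weight 1/594
  (U=1, Y=2, W=0, Z=0, X=3, V=1) weight 1/594
  (U=1, Y=2, W=0, Z=0, X=3, V=2) weight 1/594
  (U=1, Y=2, W=0, Z=0, X=3, V=3) weight 1/594
  (U=1, Y=2, W=0, Z=1, X=2, V=1) weight 1/594
  (U=1, Y=2, W=0, Z=1, X=2, V=2) weight 1/594
  (U=1, Y=2, W=1, Z=0, X=2, V=1) weight 1/396
  (U=1, Y=2, W=2, Z=0, X=2, V=1) weight 1/396
  … 134 more
Group by W:
  weight(W=0) = 2/33
  weight(W=1) = 1/11
  weight(W=2) = 1/11
  weight(W=3) = 1/11
Total weight = 2/33 + 1/11 + 1/11 + 1/11 = 1/3
P(W=0 | obs) = 2/33 / 1/3 = 2/11
P(W=1 | obs) = 1/11 / 1/3 = 3/11
P(W=2 | obs) = 1/11 / 1/3 = 3/11
P(W=3 | obs) = 1/11 / 1/3 = 3/11

P(W = 3 | obs) = 3/11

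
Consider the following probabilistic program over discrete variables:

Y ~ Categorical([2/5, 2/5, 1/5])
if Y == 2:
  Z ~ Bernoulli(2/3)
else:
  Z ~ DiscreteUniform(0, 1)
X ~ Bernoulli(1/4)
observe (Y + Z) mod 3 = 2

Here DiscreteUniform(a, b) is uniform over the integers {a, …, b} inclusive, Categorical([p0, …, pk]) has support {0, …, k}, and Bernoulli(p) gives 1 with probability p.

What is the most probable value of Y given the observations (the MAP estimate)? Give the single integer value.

argmax_v P(Y = v | obs) = 1

Enumerate traces; 4 have nonzero weight after conditioning:
  (Y=1, Z=1, X=0) weight 3/20
  (Y=1, Z=1, X=1) weight 1/20
  (Y=2, Z=0, X=0) weight 1/20
  (Y=2, Z=0, X=1) weight 1/60
Group by Y:
  weight(Y=1) = 1/5
  weight(Y=2) = 1/15
Total weight = 1/5 + 1/15 = 4/15
P(Y=1 | obs) = 1/5 / 4/15 = 3/4
P(Y=2 | obs) = 1/15 / 4/15 = 1/4
argmax = 1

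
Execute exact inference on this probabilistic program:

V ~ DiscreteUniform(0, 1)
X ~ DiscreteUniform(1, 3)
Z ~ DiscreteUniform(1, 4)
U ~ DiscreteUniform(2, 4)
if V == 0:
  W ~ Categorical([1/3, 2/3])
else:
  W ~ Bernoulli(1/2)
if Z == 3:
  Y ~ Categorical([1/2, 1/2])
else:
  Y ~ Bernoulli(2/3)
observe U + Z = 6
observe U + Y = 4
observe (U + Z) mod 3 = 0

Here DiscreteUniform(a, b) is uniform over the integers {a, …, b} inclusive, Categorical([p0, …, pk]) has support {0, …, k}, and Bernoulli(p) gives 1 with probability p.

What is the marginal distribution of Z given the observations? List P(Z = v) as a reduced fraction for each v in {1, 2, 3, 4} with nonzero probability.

Enumerate traces; 24 have nonzero weight after conditioning:
  (V=0, X=1, Z=2, U=4, W=0, Y=0) weight 1/648
  (V=0, X=1, Z=2, U=4, W=1, Y=0) weight 1/324
  (V=0, X=1, Z=3, U=3, W=0, Y=1) weight 1/432
  (V=0, X=1, Z=3, U=3, W=1, Y=1) weight 1/216
  (V=0, X=2, Z=2, U=4, W=0, Y=0) weight 1/648
  (V=0, X=2, Z=2, U=4, W=1, Y=0) weight 1/324
  (V=0, X=2, Z=3, U=3, W=0, Y=1) weight 1/432
  (V=0, X=2, Z=3, U=3, W=1, Y=1) weight 1/216
  … 16 more
Group by Z:
  weight(Z=2) = 1/36
  weight(Z=3) = 1/24
Total weight = 1/36 + 1/24 = 5/72
P(Z=2 | obs) = 1/36 / 5/72 = 2/5
P(Z=3 | obs) = 1/24 / 5/72 = 3/5

P(Z=2) = 2/5, P(Z=3) = 3/5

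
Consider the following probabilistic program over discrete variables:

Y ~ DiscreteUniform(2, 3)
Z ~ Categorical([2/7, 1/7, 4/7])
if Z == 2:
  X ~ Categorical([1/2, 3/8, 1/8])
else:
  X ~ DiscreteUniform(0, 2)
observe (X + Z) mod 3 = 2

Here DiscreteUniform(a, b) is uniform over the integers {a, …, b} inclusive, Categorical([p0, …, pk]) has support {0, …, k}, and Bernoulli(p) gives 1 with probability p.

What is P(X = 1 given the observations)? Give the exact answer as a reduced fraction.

P(X = 1 | obs) = 1/9

Enumerate traces; 6 have nonzero weight after conditioning:
  (Y=2, Z=0, X=2) weight 1/21
  (Y=2, Z=1, X=1) weight 1/42
  (Y=2, Z=2, X=0) weight 1/7
  (Y=3, Z=0, X=2) weight 1/21
  (Y=3, Z=1, X=1) weight 1/42
  (Y=3, Z=2, X=0) weight 1/7
Group by X:
  weight(X=0) = 2/7
  weight(X=1) = 1/21
  weight(X=2) = 2/21
Total weight = 2/7 + 1/21 + 2/21 = 3/7
P(X=0 | obs) = 2/7 / 3/7 = 2/3
P(X=1 | obs) = 1/21 / 3/7 = 1/9
P(X=2 | obs) = 2/21 / 3/7 = 2/9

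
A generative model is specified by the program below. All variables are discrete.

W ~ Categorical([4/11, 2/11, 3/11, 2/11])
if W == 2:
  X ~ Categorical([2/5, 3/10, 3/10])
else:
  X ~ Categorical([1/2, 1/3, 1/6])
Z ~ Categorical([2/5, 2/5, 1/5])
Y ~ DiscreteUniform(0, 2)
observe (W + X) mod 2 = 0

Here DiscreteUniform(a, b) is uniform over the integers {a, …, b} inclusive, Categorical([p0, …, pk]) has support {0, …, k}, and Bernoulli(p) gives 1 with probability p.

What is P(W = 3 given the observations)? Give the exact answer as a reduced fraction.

P(W = 3 | obs) = 20/183

Enumerate traces; 54 have nonzero weight after conditioning:
  (W=0, X=0, Z=0, Y=0) weight 4/165
  (W=0, X=0, Z=0, Y=1) weight 4/165
  (W=0, X=0, Z=0, Y=2) weight 4/165
  (W=0, X=0, Z=1, Y=0) weight 4/165
  (W=0, X=0, Z=1, Y=1) weight 4/165
  (W=0, X=0, Z=1, Y=2) weight 4/165
  (W=0, X=0, Z=2, Y=0) weight 2/165
  (W=0, X=0, Z=2, Y=1) weight 2/165
  (W=1, X=1, Z=0, Y=0) weight 4/495
  (W=2, X=0, Z=0, Y=0) weight 4/275
  … 44 more
Group by W:
  weight(W=0) = 8/33
  weight(W=1) = 2/33
  weight(W=2) = 21/110
  weight(W=3) = 2/33
Total weight = 8/33 + 2/33 + 21/110 + 2/33 = 61/110
P(W=0 | obs) = 8/33 / 61/110 = 80/183
P(W=1 | obs) = 2/33 / 61/110 = 20/183
P(W=2 | obs) = 21/110 / 61/110 = 21/61
P(W=3 | obs) = 2/33 / 61/110 = 20/183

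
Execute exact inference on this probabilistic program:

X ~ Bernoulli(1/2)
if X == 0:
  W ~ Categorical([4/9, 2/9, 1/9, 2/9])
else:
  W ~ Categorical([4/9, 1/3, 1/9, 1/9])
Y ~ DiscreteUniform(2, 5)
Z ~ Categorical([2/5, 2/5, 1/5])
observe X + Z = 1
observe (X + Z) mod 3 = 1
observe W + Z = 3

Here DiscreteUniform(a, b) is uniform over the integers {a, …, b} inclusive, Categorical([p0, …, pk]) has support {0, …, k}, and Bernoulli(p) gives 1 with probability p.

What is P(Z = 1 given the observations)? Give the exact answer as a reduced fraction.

Enumerate traces; 8 have nonzero weight after conditioning:
  (X=0, W=2, Y=2, Z=1) weight 1/180
  (X=0, W=2, Y=3, Z=1) weight 1/180
  (X=0, W=2, Y=4, Z=1) weight 1/180
  (X=0, W=2, Y=5, Z=1) weight 1/180
  (X=1, W=3, Y=2, Z=0) weight 1/180
  (X=1, W=3, Y=3, Z=0) weight 1/180
  (X=1, W=3, Y=4, Z=0) weight 1/180
  (X=1, W=3, Y=5, Z=0) weight 1/180
Group by Z:
  weight(Z=0) = 1/45
  weight(Z=1) = 1/45
Total weight = 1/45 + 1/45 = 2/45
P(Z=0 | obs) = 1/45 / 2/45 = 1/2
P(Z=1 | obs) = 1/45 / 2/45 = 1/2

P(Z = 1 | obs) = 1/2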